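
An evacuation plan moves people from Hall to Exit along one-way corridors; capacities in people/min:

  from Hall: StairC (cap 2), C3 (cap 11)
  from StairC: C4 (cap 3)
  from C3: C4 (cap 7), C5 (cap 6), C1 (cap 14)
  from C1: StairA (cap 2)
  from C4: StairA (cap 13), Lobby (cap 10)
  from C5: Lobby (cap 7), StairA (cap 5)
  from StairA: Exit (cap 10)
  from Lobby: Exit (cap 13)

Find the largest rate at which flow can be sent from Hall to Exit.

Augment Hall→StairC→C4→StairA→Exit: bottleneck 2, flow now 2.
Augment Hall→C3→C1→StairA→Exit: bottleneck 2, flow now 4.
Augment Hall→C3→C4→StairA→Exit: bottleneck 6, flow now 10.
Augment Hall→C3→C4→Lobby→Exit: bottleneck 1, flow now 11.
Augment Hall→C3→C5→Lobby→Exit: bottleneck 2, flow now 13.
No augmenting path remains; maximum flow = 13.
In the residual graph, reachable from Hall: {Hall}.
Min-cut edges: Hall→StairC (2), Hall→C3 (11); capacity 2 + 11 = 13.
This cut is saturated, so no flow can exceed 13.

13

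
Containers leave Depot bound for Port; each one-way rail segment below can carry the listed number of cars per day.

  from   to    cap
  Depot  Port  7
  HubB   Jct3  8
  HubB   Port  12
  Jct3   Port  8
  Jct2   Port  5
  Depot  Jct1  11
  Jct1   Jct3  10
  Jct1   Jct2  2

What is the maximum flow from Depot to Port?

17

Augment Depot→Port: bottleneck 7, flow now 7.
Augment Depot→Jct1→Jct2→Port: bottleneck 2, flow now 9.
Augment Depot→Jct1→Jct3→Port: bottleneck 8, flow now 17.
No augmenting path remains; maximum flow = 17.
In the residual graph, reachable from Depot: {Depot, Jct1, Jct3}.
Min-cut edges: Depot→Port (7), Jct1→Jct2 (2), Jct3→Port (8); capacity 7 + 2 + 8 = 17.
This cut is saturated, so no flow can exceed 17.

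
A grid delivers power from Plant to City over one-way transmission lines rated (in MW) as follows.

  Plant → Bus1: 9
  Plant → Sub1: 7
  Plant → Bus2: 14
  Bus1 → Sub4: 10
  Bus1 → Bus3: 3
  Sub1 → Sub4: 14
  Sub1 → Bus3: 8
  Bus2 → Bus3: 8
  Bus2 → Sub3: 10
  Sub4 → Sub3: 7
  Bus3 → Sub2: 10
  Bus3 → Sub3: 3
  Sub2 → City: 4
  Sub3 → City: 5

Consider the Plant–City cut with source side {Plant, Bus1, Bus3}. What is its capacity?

Edges leaving {Plant, Bus1, Bus3}: Plant→Sub1 (7), Plant→Bus2 (14), Bus1→Sub4 (10), Bus3→Sub2 (10), Bus3→Sub3 (3).
Cut capacity = 7 + 14 + 10 + 10 + 3 = 44.

44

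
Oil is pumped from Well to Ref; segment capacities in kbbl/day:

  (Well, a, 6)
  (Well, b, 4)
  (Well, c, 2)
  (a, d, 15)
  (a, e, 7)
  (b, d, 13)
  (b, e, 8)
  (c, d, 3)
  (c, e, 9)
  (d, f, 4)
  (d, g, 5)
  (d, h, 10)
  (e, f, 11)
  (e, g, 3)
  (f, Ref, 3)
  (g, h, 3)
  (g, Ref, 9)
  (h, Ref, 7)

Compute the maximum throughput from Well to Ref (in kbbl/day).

12

Augment Well→a→d→f→Ref: bottleneck 3, flow now 3.
Augment Well→a→d→g→Ref: bottleneck 3, flow now 6.
Augment Well→b→d→g→Ref: bottleneck 2, flow now 8.
Augment Well→b→d→h→Ref: bottleneck 2, flow now 10.
Augment Well→c→d→h→Ref: bottleneck 2, flow now 12.
No augmenting path remains; maximum flow = 12.
In the residual graph, reachable from Well: {Well}.
Min-cut edges: Well→a (6), Well→b (4), Well→c (2); capacity 6 + 4 + 2 = 12.
This cut is saturated, so no flow can exceed 12.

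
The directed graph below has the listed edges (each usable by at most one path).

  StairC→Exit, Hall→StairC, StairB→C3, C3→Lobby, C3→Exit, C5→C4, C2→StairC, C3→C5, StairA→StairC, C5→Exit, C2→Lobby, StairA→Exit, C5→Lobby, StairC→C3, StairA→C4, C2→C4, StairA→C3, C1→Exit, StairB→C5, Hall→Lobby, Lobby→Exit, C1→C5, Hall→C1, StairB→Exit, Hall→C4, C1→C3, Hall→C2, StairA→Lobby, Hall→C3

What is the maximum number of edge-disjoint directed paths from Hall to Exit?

5

Assign every edge capacity 1; by Menger, the answer equals the max flow.
Path Hall→C1→Exit (+1); total 1.
Path Hall→C3→Exit (+1); total 2.
Path Hall→StairC→Exit (+1); total 3.
Path Hall→Lobby→Exit (+1); total 4.
Path Hall→C2→StairC→C3→C5→Exit (+1); total 5.
No residual Hall→Exit path; max flow = 5.
Certifying cut of size 5: {Hall→C1, Hall→C2, Hall→C3, Hall→Lobby, Hall→StairC}.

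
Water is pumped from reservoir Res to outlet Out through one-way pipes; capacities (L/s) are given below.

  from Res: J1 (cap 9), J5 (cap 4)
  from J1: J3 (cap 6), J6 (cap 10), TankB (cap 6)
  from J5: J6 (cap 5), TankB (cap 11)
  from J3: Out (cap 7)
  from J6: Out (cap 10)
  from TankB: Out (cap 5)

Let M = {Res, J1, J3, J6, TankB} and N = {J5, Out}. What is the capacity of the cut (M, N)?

26

Edges leaving {Res, J1, J3, J6, TankB}: Res→J5 (4), J3→Out (7), J6→Out (10), TankB→Out (5).
Cut capacity = 4 + 7 + 10 + 5 = 26.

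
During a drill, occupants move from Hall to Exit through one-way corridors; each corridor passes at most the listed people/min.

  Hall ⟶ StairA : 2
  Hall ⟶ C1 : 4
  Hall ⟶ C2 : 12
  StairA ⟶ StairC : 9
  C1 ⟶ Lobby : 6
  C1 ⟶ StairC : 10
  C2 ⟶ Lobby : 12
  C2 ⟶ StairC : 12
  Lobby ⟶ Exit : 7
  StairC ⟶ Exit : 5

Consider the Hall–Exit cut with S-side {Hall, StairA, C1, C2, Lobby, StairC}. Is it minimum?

Yes — it is a minimum cut (capacity 12).

Given cut capacity: 7 + 5 = 12.
Augment Hall→StairA→StairC→Exit: bottleneck 2, flow now 2.
Augment Hall→C1→Lobby→Exit: bottleneck 4, flow now 6.
Augment Hall→C2→Lobby→Exit: bottleneck 3, flow now 9.
Augment Hall→C2→StairC→Exit: bottleneck 3, flow now 12.
No augmenting path remains; maximum flow = 12.
Cut capacity 12 equals the max flow, so it is a minimum cut.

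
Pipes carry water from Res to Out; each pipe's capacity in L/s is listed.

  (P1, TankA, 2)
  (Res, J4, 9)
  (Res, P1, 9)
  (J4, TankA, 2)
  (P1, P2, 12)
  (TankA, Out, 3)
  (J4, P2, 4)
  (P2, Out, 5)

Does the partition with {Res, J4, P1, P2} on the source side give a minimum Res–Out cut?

No — its capacity is 9, but the minimum cut has capacity 8.

Given cut capacity: 2 + 2 + 5 = 9.
Augment Res→J4→P2→Out: bottleneck 4, flow now 4.
Augment Res→J4→TankA→Out: bottleneck 2, flow now 6.
Augment Res→P1→P2→Out: bottleneck 1, flow now 7.
Augment Res→P1→TankA→Out: bottleneck 1, flow now 8.
No augmenting path remains; maximum flow = 8.
In the residual graph, reachable from Res: {Res, J4, P1, P2, TankA}.
Min-cut edges: P2→Out (5), TankA→Out (3); capacity 5 + 3 = 8.
Cut capacity 9 exceeds the max flow 8, so it is not minimum.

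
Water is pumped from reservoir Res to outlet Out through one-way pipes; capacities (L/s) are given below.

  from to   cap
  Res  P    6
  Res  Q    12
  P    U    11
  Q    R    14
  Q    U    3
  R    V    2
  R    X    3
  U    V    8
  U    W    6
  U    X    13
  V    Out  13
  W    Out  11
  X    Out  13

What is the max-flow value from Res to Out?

14

Augment Res→P→U→V→Out: bottleneck 6, flow now 6.
Augment Res→Q→R→V→Out: bottleneck 2, flow now 8.
Augment Res→Q→R→X→Out: bottleneck 3, flow now 11.
Augment Res→Q→U→V→Out: bottleneck 2, flow now 13.
Augment Res→Q→U→W→Out: bottleneck 1, flow now 14.
No augmenting path remains; maximum flow = 14.
In the residual graph, reachable from Res: {Res, Q, R}.
Min-cut edges: Res→P (6), Q→U (3), R→V (2), R→X (3); capacity 6 + 3 + 2 + 3 = 14.
This cut is saturated, so no flow can exceed 14.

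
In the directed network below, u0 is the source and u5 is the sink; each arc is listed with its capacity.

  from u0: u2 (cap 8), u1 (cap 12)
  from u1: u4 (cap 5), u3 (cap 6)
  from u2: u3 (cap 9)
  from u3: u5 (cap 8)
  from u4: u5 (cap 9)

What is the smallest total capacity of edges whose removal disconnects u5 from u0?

13

Augment u0→u1→u3→u5: bottleneck 6, flow now 6.
Augment u0→u1→u4→u5: bottleneck 5, flow now 11.
Augment u0→u2→u3→u5: bottleneck 2, flow now 13.
No augmenting path remains; maximum flow = 13.
By max-flow min-cut, the minimum cut capacity equals the max flow.
In the residual graph, reachable from u0: {u0, u1, u2, u3}.
Min-cut edges: u1→u4 (5), u3→u5 (8); capacity 5 + 8 = 13.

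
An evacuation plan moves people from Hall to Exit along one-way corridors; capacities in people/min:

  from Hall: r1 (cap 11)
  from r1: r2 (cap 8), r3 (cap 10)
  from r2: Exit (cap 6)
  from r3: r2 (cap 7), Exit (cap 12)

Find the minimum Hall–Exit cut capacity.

Augment Hall→r1→r2→Exit: bottleneck 6, flow now 6.
Augment Hall→r1→r3→Exit: bottleneck 5, flow now 11.
No augmenting path remains; maximum flow = 11.
By max-flow min-cut, the minimum cut capacity equals the max flow.
In the residual graph, reachable from Hall: {Hall}.
Min-cut edges: Hall→r1 (11); capacity 11 = 11.

11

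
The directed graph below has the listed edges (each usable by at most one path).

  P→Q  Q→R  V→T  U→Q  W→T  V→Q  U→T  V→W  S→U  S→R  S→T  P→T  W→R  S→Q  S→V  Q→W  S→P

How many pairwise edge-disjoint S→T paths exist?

Assign every edge capacity 1; by Menger, the answer equals the max flow.
Path S→T (+1); total 1.
Path S→P→T (+1); total 2.
Path S→U→T (+1); total 3.
Path S→V→T (+1); total 4.
Path S→Q→W→T (+1); total 5.
No residual S→T path; max flow = 5.
Certifying cut of size 5: {S→P, S→Q, S→T, S→U, S→V}.

5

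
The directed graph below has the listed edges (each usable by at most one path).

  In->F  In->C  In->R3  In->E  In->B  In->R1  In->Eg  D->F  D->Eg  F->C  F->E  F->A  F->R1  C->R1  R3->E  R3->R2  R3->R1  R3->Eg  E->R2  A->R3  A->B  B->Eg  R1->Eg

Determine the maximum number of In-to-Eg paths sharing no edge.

4

Assign every edge capacity 1; by Menger, the answer equals the max flow.
Path In→Eg (+1); total 1.
Path In→R3→Eg (+1); total 2.
Path In→B→Eg (+1); total 3.
Path In→R1→Eg (+1); total 4.
No residual In→Eg path; max flow = 4.
Certifying cut of size 4: {B→Eg, In→Eg, R1→Eg, R3→Eg}.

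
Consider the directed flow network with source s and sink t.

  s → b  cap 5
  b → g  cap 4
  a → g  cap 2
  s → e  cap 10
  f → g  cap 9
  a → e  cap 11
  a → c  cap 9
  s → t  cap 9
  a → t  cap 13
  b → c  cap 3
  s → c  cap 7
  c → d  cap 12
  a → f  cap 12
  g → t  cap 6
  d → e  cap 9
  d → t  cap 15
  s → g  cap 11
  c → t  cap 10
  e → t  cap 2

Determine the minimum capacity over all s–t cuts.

Augment s→t: bottleneck 9, flow now 9.
Augment s→c→t: bottleneck 7, flow now 16.
Augment s→e→t: bottleneck 2, flow now 18.
Augment s→g→t: bottleneck 6, flow now 24.
Augment s→b→c→t: bottleneck 3, flow now 27.
No augmenting path remains; maximum flow = 27.
By max-flow min-cut, the minimum cut capacity equals the max flow.
In the residual graph, reachable from s: {s, b, e, g}.
Min-cut edges: s→c (7), s→t (9), b→c (3), e→t (2), g→t (6); capacity 7 + 9 + 3 + 2 + 6 = 27.

27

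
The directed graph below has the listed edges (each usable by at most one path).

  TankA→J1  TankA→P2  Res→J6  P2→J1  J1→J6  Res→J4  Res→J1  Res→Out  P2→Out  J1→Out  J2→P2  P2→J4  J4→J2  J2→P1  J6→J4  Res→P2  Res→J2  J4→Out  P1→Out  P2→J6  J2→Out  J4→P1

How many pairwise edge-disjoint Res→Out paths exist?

6

Assign every edge capacity 1; by Menger, the answer equals the max flow.
Path Res→Out (+1); total 1.
Path Res→P2→Out (+1); total 2.
Path Res→J4→Out (+1); total 3.
Path Res→J1→Out (+1); total 4.
Path Res→J2→Out (+1); total 5.
Path Res→J6→J4→P1→Out (+1); total 6.
No residual Res→Out path; max flow = 6.
Certifying cut of size 6: {Res→J1, Res→J2, Res→J4, Res→J6, Res→Out, Res→P2}.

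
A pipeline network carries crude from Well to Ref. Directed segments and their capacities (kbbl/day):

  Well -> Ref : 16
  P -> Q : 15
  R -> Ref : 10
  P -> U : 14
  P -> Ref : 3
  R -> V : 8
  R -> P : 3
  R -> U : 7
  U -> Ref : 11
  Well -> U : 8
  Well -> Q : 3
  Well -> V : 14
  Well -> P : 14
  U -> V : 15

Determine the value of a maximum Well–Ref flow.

30

Augment Well→Ref: bottleneck 16, flow now 16.
Augment Well→P→Ref: bottleneck 3, flow now 19.
Augment Well→U→Ref: bottleneck 8, flow now 27.
Augment Well→P→U→Ref: bottleneck 3, flow now 30.
No augmenting path remains; maximum flow = 30.
In the residual graph, reachable from Well: {Well, P, Q, U, V}.
Min-cut edges: Well→Ref (16), P→Ref (3), U→Ref (11); capacity 16 + 3 + 11 = 30.
This cut is saturated, so no flow can exceed 30.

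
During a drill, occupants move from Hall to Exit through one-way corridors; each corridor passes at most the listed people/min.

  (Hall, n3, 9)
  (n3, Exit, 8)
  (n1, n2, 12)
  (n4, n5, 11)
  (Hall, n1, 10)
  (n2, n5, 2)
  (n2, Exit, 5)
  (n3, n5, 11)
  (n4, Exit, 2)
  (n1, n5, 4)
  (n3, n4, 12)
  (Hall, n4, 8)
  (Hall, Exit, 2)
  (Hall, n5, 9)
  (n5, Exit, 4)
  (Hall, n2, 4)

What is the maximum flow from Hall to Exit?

Augment Hall→Exit: bottleneck 2, flow now 2.
Augment Hall→n2→Exit: bottleneck 4, flow now 6.
Augment Hall→n3→Exit: bottleneck 8, flow now 14.
Augment Hall→n4→Exit: bottleneck 2, flow now 16.
Augment Hall→n5→Exit: bottleneck 4, flow now 20.
Augment Hall→n1→n2→Exit: bottleneck 1, flow now 21.
No augmenting path remains; maximum flow = 21.
In the residual graph, reachable from Hall: {Hall, n1, n2, n3, n4, n5}.
Min-cut edges: Hall→Exit (2), n2→Exit (5), n3→Exit (8), n4→Exit (2), n5→Exit (4); capacity 2 + 5 + 8 + 2 + 4 = 21.
This cut is saturated, so no flow can exceed 21.

21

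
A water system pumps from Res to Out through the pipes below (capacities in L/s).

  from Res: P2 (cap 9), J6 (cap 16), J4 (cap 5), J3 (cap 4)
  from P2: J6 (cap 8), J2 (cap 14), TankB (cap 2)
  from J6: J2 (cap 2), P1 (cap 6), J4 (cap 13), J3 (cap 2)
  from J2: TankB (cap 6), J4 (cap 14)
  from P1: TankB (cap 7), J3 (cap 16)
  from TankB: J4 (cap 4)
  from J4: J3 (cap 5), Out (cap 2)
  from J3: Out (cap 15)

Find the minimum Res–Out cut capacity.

Augment Res→J4→Out: bottleneck 2, flow now 2.
Augment Res→J3→Out: bottleneck 4, flow now 6.
Augment Res→J6→J3→Out: bottleneck 2, flow now 8.
Augment Res→J4→J3→Out: bottleneck 3, flow now 11.
Augment Res→J6→P1→J3→Out: bottleneck 6, flow now 17.
No augmenting path remains; maximum flow = 17.
By max-flow min-cut, the minimum cut capacity equals the max flow.
In the residual graph, reachable from Res: {Res, P2, J6, J2, P1, TankB, J4, J3}.
Min-cut edges: J4→Out (2), J3→Out (15); capacity 2 + 15 = 17.

17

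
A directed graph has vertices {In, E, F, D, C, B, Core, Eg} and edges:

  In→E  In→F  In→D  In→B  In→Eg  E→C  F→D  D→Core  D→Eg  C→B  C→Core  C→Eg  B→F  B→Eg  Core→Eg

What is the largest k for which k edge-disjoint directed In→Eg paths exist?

5

Assign every edge capacity 1; by Menger, the answer equals the max flow.
Path In→Eg (+1); total 1.
Path In→D→Eg (+1); total 2.
Path In→B→Eg (+1); total 3.
Path In→E→C→Eg (+1); total 4.
Path In→F→D→Core→Eg (+1); total 5.
No residual In→Eg path; max flow = 5.
Certifying cut of size 5: {In→B, In→D, In→E, In→Eg, In→F}.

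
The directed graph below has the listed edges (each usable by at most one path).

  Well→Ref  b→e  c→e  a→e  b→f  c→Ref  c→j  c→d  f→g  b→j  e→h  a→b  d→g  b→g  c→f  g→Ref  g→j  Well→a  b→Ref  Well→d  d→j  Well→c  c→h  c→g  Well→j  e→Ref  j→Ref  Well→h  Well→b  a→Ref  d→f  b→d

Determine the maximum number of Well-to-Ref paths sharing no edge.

6

Assign every edge capacity 1; by Menger, the answer equals the max flow.
Path Well→Ref (+1); total 1.
Path Well→a→Ref (+1); total 2.
Path Well→b→Ref (+1); total 3.
Path Well→c→Ref (+1); total 4.
Path Well→j→Ref (+1); total 5.
Path Well→d→g→Ref (+1); total 6.
No residual Well→Ref path; max flow = 6.
Certifying cut of size 6: {Well→Ref, Well→a, Well→b, Well→c, Well→d, Well→j}.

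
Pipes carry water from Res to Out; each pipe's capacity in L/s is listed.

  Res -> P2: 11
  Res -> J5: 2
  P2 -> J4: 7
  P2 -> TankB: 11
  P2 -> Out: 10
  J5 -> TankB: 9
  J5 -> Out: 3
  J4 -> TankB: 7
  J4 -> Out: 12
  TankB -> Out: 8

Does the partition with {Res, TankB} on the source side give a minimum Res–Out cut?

No — its capacity is 21, but the minimum cut has capacity 13.

Given cut capacity: 11 + 2 + 8 = 21.
Augment Res→P2→Out: bottleneck 10, flow now 10.
Augment Res→J5→Out: bottleneck 2, flow now 12.
Augment Res→P2→J4→Out: bottleneck 1, flow now 13.
No augmenting path remains; maximum flow = 13.
In the residual graph, reachable from Res: {Res}.
Min-cut edges: Res→P2 (11), Res→J5 (2); capacity 11 + 2 = 13.
Cut capacity 21 exceeds the max flow 13, so it is not minimum.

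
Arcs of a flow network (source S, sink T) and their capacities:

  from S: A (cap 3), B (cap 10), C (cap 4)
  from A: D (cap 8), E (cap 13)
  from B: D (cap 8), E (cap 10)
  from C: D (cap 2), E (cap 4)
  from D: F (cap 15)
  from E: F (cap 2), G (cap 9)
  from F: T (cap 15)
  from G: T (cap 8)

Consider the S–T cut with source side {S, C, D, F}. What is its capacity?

Edges leaving {S, C, D, F}: S→A (3), S→B (10), C→E (4), F→T (15).
Cut capacity = 3 + 10 + 4 + 15 = 32.

32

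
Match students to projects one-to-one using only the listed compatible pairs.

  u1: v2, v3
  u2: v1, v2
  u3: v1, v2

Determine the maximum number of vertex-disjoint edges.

Unit-capacity flow: source→left, listed edges, right→sink; max matching = max flow.
Augmenting path u1→v2 (+1); matched 1.
Augmenting path u2→v1 (+1); matched 2.
Augmenting path u3→v2→u1→v3 (+1); matched 3.
No augmenting path remains; maximum matching = 3.
König certificate: {u1, u2, u3} is a vertex cover of size 3 (every listed pair touches it), so no matching can be larger.

3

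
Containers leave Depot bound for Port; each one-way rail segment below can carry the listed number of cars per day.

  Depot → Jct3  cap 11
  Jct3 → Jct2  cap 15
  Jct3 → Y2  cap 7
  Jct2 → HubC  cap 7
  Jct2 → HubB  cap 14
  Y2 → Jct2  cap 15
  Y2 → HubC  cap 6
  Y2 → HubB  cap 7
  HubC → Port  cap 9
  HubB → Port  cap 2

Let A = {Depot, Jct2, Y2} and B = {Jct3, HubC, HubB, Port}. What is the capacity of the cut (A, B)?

Edges leaving {Depot, Jct2, Y2}: Depot→Jct3 (11), Jct2→HubC (7), Jct2→HubB (14), Y2→HubC (6), Y2→HubB (7).
Cut capacity = 11 + 7 + 14 + 6 + 7 = 45.

45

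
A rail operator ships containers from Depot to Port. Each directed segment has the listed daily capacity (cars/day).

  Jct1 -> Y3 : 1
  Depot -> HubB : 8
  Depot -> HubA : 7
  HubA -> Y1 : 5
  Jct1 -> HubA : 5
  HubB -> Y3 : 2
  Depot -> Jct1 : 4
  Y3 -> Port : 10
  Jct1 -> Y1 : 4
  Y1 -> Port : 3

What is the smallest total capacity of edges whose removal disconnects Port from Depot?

6

Augment Depot→HubA→Y1→Port: bottleneck 3, flow now 3.
Augment Depot→HubB→Y3→Port: bottleneck 2, flow now 5.
Augment Depot→Jct1→Y3→Port: bottleneck 1, flow now 6.
No augmenting path remains; maximum flow = 6.
By max-flow min-cut, the minimum cut capacity equals the max flow.
In the residual graph, reachable from Depot: {Depot, HubA, HubB, Jct1, Y1}.
Min-cut edges: HubB→Y3 (2), Jct1→Y3 (1), Y1→Port (3); capacity 2 + 1 + 3 = 6.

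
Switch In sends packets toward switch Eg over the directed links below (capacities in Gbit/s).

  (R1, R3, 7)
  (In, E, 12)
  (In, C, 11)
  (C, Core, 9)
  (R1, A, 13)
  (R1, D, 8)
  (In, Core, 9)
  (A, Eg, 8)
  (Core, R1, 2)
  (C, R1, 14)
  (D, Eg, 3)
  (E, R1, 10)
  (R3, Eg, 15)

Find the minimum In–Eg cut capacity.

Augment In→E→R1→D→Eg: bottleneck 3, flow now 3.
Augment In→E→R1→A→Eg: bottleneck 7, flow now 10.
Augment In→Core→R1→A→Eg: bottleneck 1, flow now 11.
Augment In→Core→R1→R3→Eg: bottleneck 1, flow now 12.
Augment In→C→R1→R3→Eg: bottleneck 6, flow now 18.
No augmenting path remains; maximum flow = 18.
By max-flow min-cut, the minimum cut capacity equals the max flow.
In the residual graph, reachable from In: {In, E, Core, C, R1, D, A}.
Min-cut edges: R1→R3 (7), D→Eg (3), A→Eg (8); capacity 7 + 3 + 8 = 18.

18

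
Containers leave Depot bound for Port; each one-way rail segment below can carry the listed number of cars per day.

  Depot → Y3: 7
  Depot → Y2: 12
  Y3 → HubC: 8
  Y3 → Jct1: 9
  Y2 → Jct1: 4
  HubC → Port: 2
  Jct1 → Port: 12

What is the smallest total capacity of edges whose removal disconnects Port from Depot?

Augment Depot→Y3→HubC→Port: bottleneck 2, flow now 2.
Augment Depot→Y3→Jct1→Port: bottleneck 5, flow now 7.
Augment Depot→Y2→Jct1→Port: bottleneck 4, flow now 11.
No augmenting path remains; maximum flow = 11.
By max-flow min-cut, the minimum cut capacity equals the max flow.
In the residual graph, reachable from Depot: {Depot, Y2}.
Min-cut edges: Depot→Y3 (7), Y2→Jct1 (4); capacity 7 + 4 = 11.

11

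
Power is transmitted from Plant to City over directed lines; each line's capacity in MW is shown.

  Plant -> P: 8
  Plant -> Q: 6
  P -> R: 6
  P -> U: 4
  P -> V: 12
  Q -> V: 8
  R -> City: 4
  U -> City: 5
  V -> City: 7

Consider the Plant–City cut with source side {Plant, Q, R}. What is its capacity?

Edges leaving {Plant, Q, R}: Plant→P (8), Q→V (8), R→City (4).
Cut capacity = 8 + 8 + 4 = 20.

20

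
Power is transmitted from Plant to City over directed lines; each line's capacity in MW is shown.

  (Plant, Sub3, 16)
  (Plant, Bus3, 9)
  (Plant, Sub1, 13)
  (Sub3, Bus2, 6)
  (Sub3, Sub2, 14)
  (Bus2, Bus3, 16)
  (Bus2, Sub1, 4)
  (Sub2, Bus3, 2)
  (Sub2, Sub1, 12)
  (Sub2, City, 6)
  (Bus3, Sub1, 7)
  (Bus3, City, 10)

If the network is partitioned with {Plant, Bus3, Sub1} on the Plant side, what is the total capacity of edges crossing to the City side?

26

Edges leaving {Plant, Bus3, Sub1}: Plant→Sub3 (16), Bus3→City (10).
Cut capacity = 16 + 10 = 26.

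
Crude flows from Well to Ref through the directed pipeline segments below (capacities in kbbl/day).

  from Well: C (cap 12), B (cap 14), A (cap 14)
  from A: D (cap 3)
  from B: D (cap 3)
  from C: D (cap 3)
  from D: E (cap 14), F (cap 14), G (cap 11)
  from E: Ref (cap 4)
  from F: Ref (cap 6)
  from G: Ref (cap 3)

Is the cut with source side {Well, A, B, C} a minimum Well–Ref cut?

Yes — it is a minimum cut (capacity 9).

Given cut capacity: 3 + 3 + 3 = 9.
Augment Well→A→D→E→Ref: bottleneck 3, flow now 3.
Augment Well→B→D→E→Ref: bottleneck 1, flow now 4.
Augment Well→B→D→F→Ref: bottleneck 2, flow now 6.
Augment Well→C→D→F→Ref: bottleneck 3, flow now 9.
No augmenting path remains; maximum flow = 9.
Cut capacity 9 equals the max flow, so it is a minimum cut.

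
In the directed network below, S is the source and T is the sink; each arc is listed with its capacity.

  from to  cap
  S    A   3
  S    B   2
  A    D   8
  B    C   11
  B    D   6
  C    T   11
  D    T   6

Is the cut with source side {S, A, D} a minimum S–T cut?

No — its capacity is 8, but the minimum cut has capacity 5.

Given cut capacity: 2 + 6 = 8.
Augment S→A→D→T: bottleneck 3, flow now 3.
Augment S→B→C→T: bottleneck 2, flow now 5.
No augmenting path remains; maximum flow = 5.
In the residual graph, reachable from S: {S}.
Min-cut edges: S→A (3), S→B (2); capacity 3 + 2 = 5.
Cut capacity 8 exceeds the max flow 5, so it is not minimum.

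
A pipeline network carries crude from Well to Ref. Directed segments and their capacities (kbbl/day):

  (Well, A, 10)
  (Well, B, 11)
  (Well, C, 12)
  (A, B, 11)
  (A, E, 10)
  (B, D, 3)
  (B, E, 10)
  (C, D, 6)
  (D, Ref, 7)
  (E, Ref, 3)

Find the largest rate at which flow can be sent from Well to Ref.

Augment Well→A→E→Ref: bottleneck 3, flow now 3.
Augment Well→B→D→Ref: bottleneck 3, flow now 6.
Augment Well→C→D→Ref: bottleneck 4, flow now 10.
No augmenting path remains; maximum flow = 10.
In the residual graph, reachable from Well: {Well, A, B, C, D, E}.
Min-cut edges: D→Ref (7), E→Ref (3); capacity 7 + 3 = 10.
This cut is saturated, so no flow can exceed 10.

10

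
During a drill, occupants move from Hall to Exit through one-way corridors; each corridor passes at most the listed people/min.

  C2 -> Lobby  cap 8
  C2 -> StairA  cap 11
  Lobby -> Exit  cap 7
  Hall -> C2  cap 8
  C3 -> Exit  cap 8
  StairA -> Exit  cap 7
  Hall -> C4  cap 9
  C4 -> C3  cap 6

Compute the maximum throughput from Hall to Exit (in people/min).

Augment Hall→C4→C3→Exit: bottleneck 6, flow now 6.
Augment Hall→C2→Lobby→Exit: bottleneck 7, flow now 13.
Augment Hall→C2→StairA→Exit: bottleneck 1, flow now 14.
No augmenting path remains; maximum flow = 14.
In the residual graph, reachable from Hall: {Hall, C4}.
Min-cut edges: Hall→C2 (8), C4→C3 (6); capacity 8 + 6 = 14.
This cut is saturated, so no flow can exceed 14.

14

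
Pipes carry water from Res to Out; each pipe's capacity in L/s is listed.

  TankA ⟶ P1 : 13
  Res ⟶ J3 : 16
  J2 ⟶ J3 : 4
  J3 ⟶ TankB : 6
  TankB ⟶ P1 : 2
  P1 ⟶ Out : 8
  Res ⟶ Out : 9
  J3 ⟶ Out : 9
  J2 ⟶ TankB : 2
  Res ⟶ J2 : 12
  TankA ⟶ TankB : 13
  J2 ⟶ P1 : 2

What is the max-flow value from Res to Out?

Augment Res→Out: bottleneck 9, flow now 9.
Augment Res→J3→Out: bottleneck 9, flow now 18.
Augment Res→J2→P1→Out: bottleneck 2, flow now 20.
Augment Res→J2→TankB→P1→Out: bottleneck 2, flow now 22.
No augmenting path remains; maximum flow = 22.
In the residual graph, reachable from Res: {Res, J2, TankB, J3}.
Min-cut edges: Res→Out (9), J2→P1 (2), TankB→P1 (2), J3→Out (9); capacity 9 + 2 + 2 + 9 = 22.
This cut is saturated, so no flow can exceed 22.

22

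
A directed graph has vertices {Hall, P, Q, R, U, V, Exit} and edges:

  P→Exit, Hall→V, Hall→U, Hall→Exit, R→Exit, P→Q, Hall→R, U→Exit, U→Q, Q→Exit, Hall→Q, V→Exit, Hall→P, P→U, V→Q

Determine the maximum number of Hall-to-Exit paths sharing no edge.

6

Assign every edge capacity 1; by Menger, the answer equals the max flow.
Path Hall→Exit (+1); total 1.
Path Hall→P→Exit (+1); total 2.
Path Hall→Q→Exit (+1); total 3.
Path Hall→R→Exit (+1); total 4.
Path Hall→U→Exit (+1); total 5.
Path Hall→V→Exit (+1); total 6.
No residual Hall→Exit path; max flow = 6.
Certifying cut of size 6: {Hall→Exit, Hall→P, Hall→Q, Hall→R, Hall→U, Hall→V}.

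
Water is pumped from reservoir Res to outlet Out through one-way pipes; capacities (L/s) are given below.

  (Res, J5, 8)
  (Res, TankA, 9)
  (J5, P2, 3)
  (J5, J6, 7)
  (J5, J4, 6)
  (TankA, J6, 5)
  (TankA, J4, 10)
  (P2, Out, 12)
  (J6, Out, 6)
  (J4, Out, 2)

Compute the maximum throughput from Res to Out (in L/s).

Augment Res→J5→P2→Out: bottleneck 3, flow now 3.
Augment Res→J5→J6→Out: bottleneck 5, flow now 8.
Augment Res→TankA→J6→Out: bottleneck 1, flow now 9.
Augment Res→TankA→J4→Out: bottleneck 2, flow now 11.
No augmenting path remains; maximum flow = 11.
In the residual graph, reachable from Res: {Res, J5, TankA, J6, J4}.
Min-cut edges: J5→P2 (3), J6→Out (6), J4→Out (2); capacity 3 + 6 + 2 = 11.
This cut is saturated, so no flow can exceed 11.

11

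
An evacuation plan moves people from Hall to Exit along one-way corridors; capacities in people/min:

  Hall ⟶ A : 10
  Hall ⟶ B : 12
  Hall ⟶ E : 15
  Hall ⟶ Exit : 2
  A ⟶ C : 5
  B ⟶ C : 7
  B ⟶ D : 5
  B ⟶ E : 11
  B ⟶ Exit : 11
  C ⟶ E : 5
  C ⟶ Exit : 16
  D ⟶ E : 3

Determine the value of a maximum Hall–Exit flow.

Augment Hall→Exit: bottleneck 2, flow now 2.
Augment Hall→B→Exit: bottleneck 11, flow now 13.
Augment Hall→A→C→Exit: bottleneck 5, flow now 18.
Augment Hall→B→C→Exit: bottleneck 1, flow now 19.
No augmenting path remains; maximum flow = 19.
In the residual graph, reachable from Hall: {Hall, A, E}.
Min-cut edges: Hall→B (12), Hall→Exit (2), A→C (5); capacity 12 + 2 + 5 = 19.
This cut is saturated, so no flow can exceed 19.

19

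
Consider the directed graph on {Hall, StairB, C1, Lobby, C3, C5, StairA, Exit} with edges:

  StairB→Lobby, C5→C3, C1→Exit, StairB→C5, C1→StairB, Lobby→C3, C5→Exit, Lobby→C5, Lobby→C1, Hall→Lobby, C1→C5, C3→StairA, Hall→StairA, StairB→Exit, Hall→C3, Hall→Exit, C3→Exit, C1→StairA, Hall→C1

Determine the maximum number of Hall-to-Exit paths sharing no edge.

4

Assign every edge capacity 1; by Menger, the answer equals the max flow.
Path Hall→Exit (+1); total 1.
Path Hall→C1→Exit (+1); total 2.
Path Hall→C3→Exit (+1); total 3.
Path Hall→Lobby→C5→Exit (+1); total 4.
No residual Hall→Exit path; max flow = 4.
Certifying cut of size 4: {Hall→C1, Hall→C3, Hall→Exit, Hall→Lobby}.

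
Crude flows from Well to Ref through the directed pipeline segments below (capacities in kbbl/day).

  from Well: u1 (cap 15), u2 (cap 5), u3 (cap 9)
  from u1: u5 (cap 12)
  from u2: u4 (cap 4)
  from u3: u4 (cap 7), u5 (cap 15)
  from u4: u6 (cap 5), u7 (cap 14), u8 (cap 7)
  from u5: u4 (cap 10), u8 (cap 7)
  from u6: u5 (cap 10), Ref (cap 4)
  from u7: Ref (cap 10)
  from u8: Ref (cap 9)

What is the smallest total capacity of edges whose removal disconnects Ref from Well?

23

Augment Well→u1→u5→u8→Ref: bottleneck 7, flow now 7.
Augment Well→u2→u4→u6→Ref: bottleneck 4, flow now 11.
Augment Well→u3→u4→u7→Ref: bottleneck 7, flow now 18.
Augment Well→u1→u5→u4→u7→Ref: bottleneck 3, flow now 21.
Augment Well→u1→u5→u4→u8→Ref: bottleneck 2, flow now 23.
No augmenting path remains; maximum flow = 23.
By max-flow min-cut, the minimum cut capacity equals the max flow.
In the residual graph, reachable from Well: {Well, u1, u2, u3, u4, u5, u6, u7, u8}.
Min-cut edges: u6→Ref (4), u7→Ref (10), u8→Ref (9); capacity 4 + 10 + 9 = 23.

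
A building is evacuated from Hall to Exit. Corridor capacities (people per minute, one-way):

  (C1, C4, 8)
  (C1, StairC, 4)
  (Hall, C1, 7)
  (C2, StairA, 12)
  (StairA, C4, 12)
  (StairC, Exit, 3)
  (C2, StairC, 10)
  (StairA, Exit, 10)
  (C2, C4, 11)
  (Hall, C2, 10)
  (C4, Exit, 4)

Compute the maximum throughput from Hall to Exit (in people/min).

Augment Hall→C1→C4→Exit: bottleneck 4, flow now 4.
Augment Hall→C1→StairC→Exit: bottleneck 3, flow now 7.
Augment Hall→C2→StairA→Exit: bottleneck 10, flow now 17.
No augmenting path remains; maximum flow = 17.
In the residual graph, reachable from Hall: {Hall}.
Min-cut edges: Hall→C1 (7), Hall→C2 (10); capacity 7 + 10 = 17.
This cut is saturated, so no flow can exceed 17.

17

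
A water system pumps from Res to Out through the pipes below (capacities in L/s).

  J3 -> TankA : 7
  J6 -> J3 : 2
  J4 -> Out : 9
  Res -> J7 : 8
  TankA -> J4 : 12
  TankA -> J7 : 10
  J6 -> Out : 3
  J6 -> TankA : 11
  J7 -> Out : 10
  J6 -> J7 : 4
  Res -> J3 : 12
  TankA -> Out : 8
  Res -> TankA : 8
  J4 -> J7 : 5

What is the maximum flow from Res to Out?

Augment Res→TankA→Out: bottleneck 8, flow now 8.
Augment Res→J7→Out: bottleneck 8, flow now 16.
Augment Res→J3→TankA→J4→Out: bottleneck 7, flow now 23.
No augmenting path remains; maximum flow = 23.
In the residual graph, reachable from Res: {Res, J3}.
Min-cut edges: Res→TankA (8), Res→J7 (8), J3→TankA (7); capacity 8 + 8 + 7 = 23.
This cut is saturated, so no flow can exceed 23.

23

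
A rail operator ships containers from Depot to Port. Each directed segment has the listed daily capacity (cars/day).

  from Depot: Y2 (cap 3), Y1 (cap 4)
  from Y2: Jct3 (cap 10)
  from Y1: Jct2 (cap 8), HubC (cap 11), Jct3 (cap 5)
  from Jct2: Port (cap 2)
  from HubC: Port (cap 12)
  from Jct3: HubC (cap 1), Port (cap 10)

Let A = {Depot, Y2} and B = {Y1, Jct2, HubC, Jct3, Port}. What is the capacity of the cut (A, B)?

14

Edges leaving {Depot, Y2}: Depot→Y1 (4), Y2→Jct3 (10).
Cut capacity = 4 + 10 = 14.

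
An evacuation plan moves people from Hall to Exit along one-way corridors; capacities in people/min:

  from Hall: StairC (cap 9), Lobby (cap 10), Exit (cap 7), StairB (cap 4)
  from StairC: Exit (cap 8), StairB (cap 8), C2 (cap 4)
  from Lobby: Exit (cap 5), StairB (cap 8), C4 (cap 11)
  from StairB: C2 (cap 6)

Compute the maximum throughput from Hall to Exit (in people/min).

Augment Hall→Exit: bottleneck 7, flow now 7.
Augment Hall→StairC→Exit: bottleneck 8, flow now 15.
Augment Hall→Lobby→Exit: bottleneck 5, flow now 20.
No augmenting path remains; maximum flow = 20.
In the residual graph, reachable from Hall: {Hall, StairC, Lobby, C4, C2, StairB}.
Min-cut edges: Hall→Exit (7), StairC→Exit (8), Lobby→Exit (5); capacity 7 + 8 + 5 = 20.
This cut is saturated, so no flow can exceed 20.

20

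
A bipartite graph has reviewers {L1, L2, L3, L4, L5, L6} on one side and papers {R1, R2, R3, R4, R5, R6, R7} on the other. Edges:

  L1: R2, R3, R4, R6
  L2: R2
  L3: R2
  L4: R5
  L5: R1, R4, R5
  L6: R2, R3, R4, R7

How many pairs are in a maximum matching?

5

Unit-capacity flow: source→left, listed edges, right→sink; max matching = max flow.
Augmenting path L1→R2 (+1); matched 1.
Augmenting path L4→R5 (+1); matched 2.
Augmenting path L5→R1 (+1); matched 3.
Augmenting path L6→R3 (+1); matched 4.
Augmenting path L2→R2→L1→R4 (+1); matched 5.
No augmenting path remains; maximum matching = 5.
König certificate: {L1, L4, L5, L6, R2} is a vertex cover of size 5 (every listed pair touches it), so no matching can be larger.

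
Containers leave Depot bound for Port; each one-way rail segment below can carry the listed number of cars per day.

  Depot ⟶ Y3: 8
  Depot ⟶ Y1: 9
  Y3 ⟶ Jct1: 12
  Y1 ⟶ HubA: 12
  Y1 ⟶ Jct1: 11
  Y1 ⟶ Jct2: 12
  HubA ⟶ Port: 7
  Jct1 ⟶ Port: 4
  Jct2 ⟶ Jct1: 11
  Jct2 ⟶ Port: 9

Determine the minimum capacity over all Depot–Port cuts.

Augment Depot→Y3→Jct1→Port: bottleneck 4, flow now 4.
Augment Depot→Y1→HubA→Port: bottleneck 7, flow now 11.
Augment Depot→Y1→Jct2→Port: bottleneck 2, flow now 13.
No augmenting path remains; maximum flow = 13.
By max-flow min-cut, the minimum cut capacity equals the max flow.
In the residual graph, reachable from Depot: {Depot, Y3, Jct1}.
Min-cut edges: Depot→Y1 (9), Jct1→Port (4); capacity 9 + 4 = 13.

13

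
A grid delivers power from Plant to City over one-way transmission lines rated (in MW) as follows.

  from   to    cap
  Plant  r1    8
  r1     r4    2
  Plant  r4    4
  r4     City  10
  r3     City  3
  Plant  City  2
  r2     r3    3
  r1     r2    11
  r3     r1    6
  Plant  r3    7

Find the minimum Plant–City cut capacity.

11

Augment Plant→City: bottleneck 2, flow now 2.
Augment Plant→r3→City: bottleneck 3, flow now 5.
Augment Plant→r4→City: bottleneck 4, flow now 9.
Augment Plant→r1→r4→City: bottleneck 2, flow now 11.
No augmenting path remains; maximum flow = 11.
By max-flow min-cut, the minimum cut capacity equals the max flow.
In the residual graph, reachable from Plant: {Plant, r1, r2, r3}.
Min-cut edges: Plant→r4 (4), Plant→City (2), r1→r4 (2), r3→City (3); capacity 4 + 2 + 2 + 3 = 11.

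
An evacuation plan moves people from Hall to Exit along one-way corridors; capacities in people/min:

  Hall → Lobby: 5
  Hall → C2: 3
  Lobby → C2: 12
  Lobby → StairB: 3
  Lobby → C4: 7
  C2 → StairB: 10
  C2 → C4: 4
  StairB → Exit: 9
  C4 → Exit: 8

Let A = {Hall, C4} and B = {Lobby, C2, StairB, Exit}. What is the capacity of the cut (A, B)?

Edges leaving {Hall, C4}: Hall→Lobby (5), Hall→C2 (3), C4→Exit (8).
Cut capacity = 5 + 3 + 8 = 16.

16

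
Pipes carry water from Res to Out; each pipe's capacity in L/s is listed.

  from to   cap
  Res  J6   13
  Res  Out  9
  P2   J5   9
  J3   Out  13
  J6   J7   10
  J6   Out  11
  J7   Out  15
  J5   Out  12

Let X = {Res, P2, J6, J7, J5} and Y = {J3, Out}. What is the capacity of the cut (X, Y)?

Edges leaving {Res, P2, J6, J7, J5}: Res→Out (9), J6→Out (11), J7→Out (15), J5→Out (12).
Cut capacity = 9 + 11 + 15 + 12 = 47.

47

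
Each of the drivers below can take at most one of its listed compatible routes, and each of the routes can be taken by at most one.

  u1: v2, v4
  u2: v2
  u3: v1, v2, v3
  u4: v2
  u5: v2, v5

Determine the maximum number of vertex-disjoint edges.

4

Unit-capacity flow: source→left, listed edges, right→sink; max matching = max flow.
Augmenting path u1→v2 (+1); matched 1.
Augmenting path u3→v1 (+1); matched 2.
Augmenting path u5→v5 (+1); matched 3.
Augmenting path u2→v2→u1→v4 (+1); matched 4.
No augmenting path remains; maximum matching = 4.
König certificate: {u1, u3, u5, v2} is a vertex cover of size 4 (every listed pair touches it), so no matching can be larger.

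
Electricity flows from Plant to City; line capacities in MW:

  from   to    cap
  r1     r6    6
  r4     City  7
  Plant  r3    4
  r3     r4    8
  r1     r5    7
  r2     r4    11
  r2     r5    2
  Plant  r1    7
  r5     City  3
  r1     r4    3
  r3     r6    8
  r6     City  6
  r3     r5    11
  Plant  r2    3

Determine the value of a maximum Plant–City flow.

14

Augment Plant→r1→r4→City: bottleneck 3, flow now 3.
Augment Plant→r1→r5→City: bottleneck 3, flow now 6.
Augment Plant→r1→r6→City: bottleneck 1, flow now 7.
Augment Plant→r2→r4→City: bottleneck 3, flow now 10.
Augment Plant→r3→r4→City: bottleneck 1, flow now 11.
Augment Plant→r3→r6→City: bottleneck 3, flow now 14.
No augmenting path remains; maximum flow = 14.
In the residual graph, reachable from Plant: {Plant}.
Min-cut edges: Plant→r1 (7), Plant→r2 (3), Plant→r3 (4); capacity 7 + 3 + 4 = 14.
This cut is saturated, so no flow can exceed 14.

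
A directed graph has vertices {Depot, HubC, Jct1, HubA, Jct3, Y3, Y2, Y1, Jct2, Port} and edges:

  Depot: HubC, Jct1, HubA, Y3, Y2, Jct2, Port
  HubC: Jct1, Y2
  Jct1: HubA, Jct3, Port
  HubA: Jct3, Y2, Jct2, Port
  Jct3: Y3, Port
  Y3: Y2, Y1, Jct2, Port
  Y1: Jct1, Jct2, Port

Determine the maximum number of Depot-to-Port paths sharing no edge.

5

Assign every edge capacity 1; by Menger, the answer equals the max flow.
Path Depot→Port (+1); total 1.
Path Depot→Jct1→Port (+1); total 2.
Path Depot→HubA→Port (+1); total 3.
Path Depot→Y3→Port (+1); total 4.
Path Depot→HubC→Jct1→Jct3→Port (+1); total 5.
No residual Depot→Port path; max flow = 5.
Certifying cut of size 5: {Depot→HubA, Depot→HubC, Depot→Jct1, Depot→Port, Depot→Y3}.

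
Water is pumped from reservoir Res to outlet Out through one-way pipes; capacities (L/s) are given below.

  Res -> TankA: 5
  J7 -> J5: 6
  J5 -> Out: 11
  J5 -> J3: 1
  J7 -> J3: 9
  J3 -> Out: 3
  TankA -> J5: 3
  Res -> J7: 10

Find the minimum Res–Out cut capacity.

Augment Res→TankA→J5→Out: bottleneck 3, flow now 3.
Augment Res→J7→J5→Out: bottleneck 6, flow now 9.
Augment Res→J7→J3→Out: bottleneck 3, flow now 12.
No augmenting path remains; maximum flow = 12.
By max-flow min-cut, the minimum cut capacity equals the max flow.
In the residual graph, reachable from Res: {Res, TankA, J7, J3}.
Min-cut edges: TankA→J5 (3), J7→J5 (6), J3→Out (3); capacity 3 + 6 + 3 = 12.

12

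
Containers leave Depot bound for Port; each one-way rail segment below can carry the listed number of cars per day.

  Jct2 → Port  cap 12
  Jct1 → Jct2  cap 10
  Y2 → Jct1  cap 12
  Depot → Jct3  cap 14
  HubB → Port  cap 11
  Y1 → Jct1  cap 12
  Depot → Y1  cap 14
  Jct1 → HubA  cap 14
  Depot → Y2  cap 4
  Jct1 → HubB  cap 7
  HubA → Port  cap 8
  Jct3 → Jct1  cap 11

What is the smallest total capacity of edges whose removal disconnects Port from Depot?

Augment Depot→Jct3→Jct1→HubA→Port: bottleneck 8, flow now 8.
Augment Depot→Jct3→Jct1→Jct2→Port: bottleneck 3, flow now 11.
Augment Depot→Y2→Jct1→Jct2→Port: bottleneck 4, flow now 15.
Augment Depot→Y1→Jct1→Jct2→Port: bottleneck 3, flow now 18.
Augment Depot→Y1→Jct1→HubB→Port: bottleneck 7, flow now 25.
No augmenting path remains; maximum flow = 25.
By max-flow min-cut, the minimum cut capacity equals the max flow.
In the residual graph, reachable from Depot: {Depot, Jct3, Y2, Y1, Jct1, HubA}.
Min-cut edges: Jct1→Jct2 (10), Jct1→HubB (7), HubA→Port (8); capacity 10 + 7 + 8 = 25.

25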